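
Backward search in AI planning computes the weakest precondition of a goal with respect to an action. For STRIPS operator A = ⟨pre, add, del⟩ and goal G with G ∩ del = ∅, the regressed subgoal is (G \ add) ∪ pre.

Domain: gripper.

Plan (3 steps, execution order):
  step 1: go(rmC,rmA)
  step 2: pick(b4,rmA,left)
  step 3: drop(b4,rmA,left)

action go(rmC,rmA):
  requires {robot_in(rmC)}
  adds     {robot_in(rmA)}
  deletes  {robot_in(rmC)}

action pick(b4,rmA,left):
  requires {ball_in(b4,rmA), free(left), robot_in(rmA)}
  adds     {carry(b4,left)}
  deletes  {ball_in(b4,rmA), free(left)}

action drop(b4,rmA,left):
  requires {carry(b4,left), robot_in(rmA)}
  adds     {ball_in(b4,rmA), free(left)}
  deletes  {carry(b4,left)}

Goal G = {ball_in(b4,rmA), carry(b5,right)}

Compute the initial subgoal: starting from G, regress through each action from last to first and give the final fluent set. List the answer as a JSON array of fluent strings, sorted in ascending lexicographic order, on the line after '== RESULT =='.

Regress step by step:
  through step 3 (drop(b4,rmA,left)): drop {ball_in(b4,rmA)}, keep {carry(b5,right)}, require {carry(b4,left), robot_in(rmA)}
    → {carry(b4,left), carry(b5,right), robot_in(rmA)}
  through step 2 (pick(b4,rmA,left)): drop {carry(b4,left)}, keep {carry(b5,right), robot_in(rmA)}, require {ball_in(b4,rmA), free(left), robot_in(rmA)}
    → {ball_in(b4,rmA), carry(b5,right), free(left), robot_in(rmA)}
  through step 1 (go(rmC,rmA)): drop {robot_in(rmA)}, keep {ball_in(b4,rmA), carry(b5,right), free(left)}, require {robot_in(rmC)}
    → {ball_in(b4,rmA), carry(b5,right), free(left), robot_in(rmC)}

== RESULT ==
["ball_in(b4,rmA)", "carry(b5,right)", "free(left)", "robot_in(rmC)"]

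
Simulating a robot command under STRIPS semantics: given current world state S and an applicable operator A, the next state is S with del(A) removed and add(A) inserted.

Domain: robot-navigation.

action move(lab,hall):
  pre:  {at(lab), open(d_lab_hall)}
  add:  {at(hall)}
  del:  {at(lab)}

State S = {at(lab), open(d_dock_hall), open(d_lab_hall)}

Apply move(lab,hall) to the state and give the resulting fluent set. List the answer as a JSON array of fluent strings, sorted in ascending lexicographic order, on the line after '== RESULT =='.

Compute (S \ del) ∪ add:
  pre ⊆ S: {at(lab), open(d_lab_hall)} ⊆ S  — applicable
  S \ del = {open(d_dock_hall), open(d_lab_hall)}
  ∪ add   = {at(hall), open(d_dock_hall), open(d_lab_hall)}

== RESULT ==
["at(hall)", "open(d_dock_hall)", "open(d_lab_hall)"]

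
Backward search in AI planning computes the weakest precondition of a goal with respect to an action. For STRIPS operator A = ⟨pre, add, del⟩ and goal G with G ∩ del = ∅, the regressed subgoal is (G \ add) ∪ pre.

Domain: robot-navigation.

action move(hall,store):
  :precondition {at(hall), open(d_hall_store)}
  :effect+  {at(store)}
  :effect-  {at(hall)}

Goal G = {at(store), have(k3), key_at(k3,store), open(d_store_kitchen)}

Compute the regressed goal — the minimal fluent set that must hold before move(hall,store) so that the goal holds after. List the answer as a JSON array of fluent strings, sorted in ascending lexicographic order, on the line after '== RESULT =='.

Regress:
  G ∩ del = {}  (empty — regression defined)
  G \ add = {at(store), have(k3), key_at(k3,store), open(d_store_kitchen)} \ {at(store)} = {have(k3), key_at(k3,store), open(d_store_kitchen)}
  ∪ pre   = {have(k3), key_at(k3,store), open(d_store_kitchen)} ∪ {at(hall), open(d_hall_store)}
          = {at(hall), have(k3), key_at(k3,store), open(d_hall_store), open(d_store_kitchen)}

== RESULT ==
["at(hall)", "have(k3)", "key_at(k3,store)", "open(d_hall_store)", "open(d_store_kitchen)"]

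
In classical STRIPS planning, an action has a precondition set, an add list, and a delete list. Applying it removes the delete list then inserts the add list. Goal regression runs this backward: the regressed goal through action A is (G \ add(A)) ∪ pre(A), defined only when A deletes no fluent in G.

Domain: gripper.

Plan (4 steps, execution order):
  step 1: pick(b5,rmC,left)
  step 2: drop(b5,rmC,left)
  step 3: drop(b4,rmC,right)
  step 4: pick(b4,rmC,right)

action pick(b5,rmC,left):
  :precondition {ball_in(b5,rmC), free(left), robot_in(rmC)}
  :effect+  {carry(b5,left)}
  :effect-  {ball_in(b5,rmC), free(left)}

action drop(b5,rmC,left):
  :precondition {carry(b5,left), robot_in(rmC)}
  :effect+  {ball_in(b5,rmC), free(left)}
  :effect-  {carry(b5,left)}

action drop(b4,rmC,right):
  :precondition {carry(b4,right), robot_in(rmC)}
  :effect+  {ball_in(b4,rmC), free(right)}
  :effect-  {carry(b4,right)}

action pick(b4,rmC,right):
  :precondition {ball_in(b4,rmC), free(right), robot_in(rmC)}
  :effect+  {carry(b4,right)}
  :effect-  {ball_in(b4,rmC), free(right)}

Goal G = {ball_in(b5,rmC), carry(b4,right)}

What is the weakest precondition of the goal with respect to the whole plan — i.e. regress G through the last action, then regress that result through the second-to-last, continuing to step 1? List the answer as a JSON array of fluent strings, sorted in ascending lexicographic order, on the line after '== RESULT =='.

Regress step by step:
  through step 4 (pick(b4,rmC,right)): drop {carry(b4,right)}, keep {ball_in(b5,rmC)}, require {ball_in(b4,rmC), free(right), robot_in(rmC)}
    → {ball_in(b4,rmC), ball_in(b5,rmC), free(right), robot_in(rmC)}
  through step 3 (drop(b4,rmC,right)): drop {ball_in(b4,rmC), free(right)}, keep {ball_in(b5,rmC), robot_in(rmC)}, require {carry(b4,right), robot_in(rmC)}
    → {ball_in(b5,rmC), carry(b4,right), robot_in(rmC)}
  through step 2 (drop(b5,rmC,left)): drop {ball_in(b5,rmC)}, keep {carry(b4,right), robot_in(rmC)}, require {carry(b5,left), robot_in(rmC)}
    → {carry(b4,right), carry(b5,left), robot_in(rmC)}
  through step 1 (pick(b5,rmC,left)): drop {carry(b5,left)}, keep {carry(b4,right), robot_in(rmC)}, require {ball_in(b5,rmC), free(left), robot_in(rmC)}
    → {ball_in(b5,rmC), carry(b4,right), free(left), robot_in(rmC)}

== RESULT ==
["ball_in(b5,rmC)", "carry(b4,right)", "free(left)", "robot_in(rmC)"]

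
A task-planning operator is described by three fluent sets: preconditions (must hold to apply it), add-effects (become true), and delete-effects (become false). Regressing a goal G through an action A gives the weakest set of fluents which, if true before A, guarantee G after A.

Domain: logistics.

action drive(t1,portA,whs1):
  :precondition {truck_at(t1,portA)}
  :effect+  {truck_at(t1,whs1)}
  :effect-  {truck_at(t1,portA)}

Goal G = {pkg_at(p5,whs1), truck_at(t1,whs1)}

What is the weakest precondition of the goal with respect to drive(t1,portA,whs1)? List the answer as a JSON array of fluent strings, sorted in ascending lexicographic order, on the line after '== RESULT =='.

Regress:
  G ∩ del = {}  (empty — regression defined)
  G \ add = {pkg_at(p5,whs1), truck_at(t1,whs1)} \ {truck_at(t1,whs1)} = {pkg_at(p5,whs1)}
  ∪ pre   = {pkg_at(p5,whs1)} ∪ {truck_at(t1,portA)}
          = {pkg_at(p5,whs1), truck_at(t1,portA)}

== RESULT ==
["pkg_at(p5,whs1)", "truck_at(t1,portA)"]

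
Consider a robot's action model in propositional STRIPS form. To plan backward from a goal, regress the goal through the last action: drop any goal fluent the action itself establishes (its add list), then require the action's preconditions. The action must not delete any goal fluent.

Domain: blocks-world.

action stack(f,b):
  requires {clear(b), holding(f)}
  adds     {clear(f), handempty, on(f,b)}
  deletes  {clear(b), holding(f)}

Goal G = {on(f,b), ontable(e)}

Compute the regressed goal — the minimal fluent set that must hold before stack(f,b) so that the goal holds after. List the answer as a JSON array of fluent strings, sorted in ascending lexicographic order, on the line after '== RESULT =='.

Regress:
  G ∩ del = {}  (empty — regression defined)
  G \ add = {on(f,b), ontable(e)} \ {clear(f), handempty, on(f,b)} = {ontable(e)}
  ∪ pre   = {ontable(e)} ∪ {clear(b), holding(f)}
          = {clear(b), holding(f), ontable(e)}

== RESULT ==
["clear(b)", "holding(f)", "ontable(e)"]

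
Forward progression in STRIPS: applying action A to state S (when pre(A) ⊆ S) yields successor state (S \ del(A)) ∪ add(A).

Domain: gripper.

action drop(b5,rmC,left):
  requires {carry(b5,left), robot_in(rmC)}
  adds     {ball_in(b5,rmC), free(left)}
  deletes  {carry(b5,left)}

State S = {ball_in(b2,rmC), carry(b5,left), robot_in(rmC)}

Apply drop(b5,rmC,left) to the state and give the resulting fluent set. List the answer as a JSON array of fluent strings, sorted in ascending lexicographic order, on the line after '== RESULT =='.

Compute (S \ del) ∪ add:
  pre ⊆ S: {carry(b5,left), robot_in(rmC)} ⊆ S  — applicable
  S \ del = {ball_in(b2,rmC), robot_in(rmC)}
  ∪ add   = {ball_in(b2,rmC), ball_in(b5,rmC), free(left), robot_in(rmC)}

== RESULT ==
["ball_in(b2,rmC)", "ball_in(b5,rmC)", "free(left)", "robot_in(rmC)"]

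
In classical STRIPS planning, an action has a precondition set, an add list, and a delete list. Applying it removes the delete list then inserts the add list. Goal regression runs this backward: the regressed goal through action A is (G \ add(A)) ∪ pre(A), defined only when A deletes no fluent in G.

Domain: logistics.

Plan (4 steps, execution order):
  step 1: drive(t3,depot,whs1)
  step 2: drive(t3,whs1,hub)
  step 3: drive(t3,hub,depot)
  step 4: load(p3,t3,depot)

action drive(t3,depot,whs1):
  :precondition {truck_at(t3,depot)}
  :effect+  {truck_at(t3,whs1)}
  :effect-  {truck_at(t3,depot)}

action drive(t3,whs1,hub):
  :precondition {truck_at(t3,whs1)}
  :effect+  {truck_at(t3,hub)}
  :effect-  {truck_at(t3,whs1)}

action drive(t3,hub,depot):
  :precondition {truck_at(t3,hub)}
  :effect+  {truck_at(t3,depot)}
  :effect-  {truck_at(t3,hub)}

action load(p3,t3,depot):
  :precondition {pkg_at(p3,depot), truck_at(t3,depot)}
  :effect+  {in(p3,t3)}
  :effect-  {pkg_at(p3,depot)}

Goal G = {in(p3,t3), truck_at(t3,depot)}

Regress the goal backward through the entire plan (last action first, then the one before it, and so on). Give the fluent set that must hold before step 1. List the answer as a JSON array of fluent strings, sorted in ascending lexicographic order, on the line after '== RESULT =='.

Work backward from the goal:
  through step 4 (load(p3,t3,depot)): drop {in(p3,t3)}, keep {truck_at(t3,depot)}, require {pkg_at(p3,depot), truck_at(t3,depot)}
    → {pkg_at(p3,depot), truck_at(t3,depot)}
  through step 3 (drive(t3,hub,depot)): drop {truck_at(t3,depot)}, keep {pkg_at(p3,depot)}, require {truck_at(t3,hub)}
    → {pkg_at(p3,depot), truck_at(t3,hub)}
  through step 2 (drive(t3,whs1,hub)): drop {truck_at(t3,hub)}, keep {pkg_at(p3,depot)}, require {truck_at(t3,whs1)}
    → {pkg_at(p3,depot), truck_at(t3,whs1)}
  through step 1 (drive(t3,depot,whs1)): drop {truck_at(t3,whs1)}, keep {pkg_at(p3,depot)}, require {truck_at(t3,depot)}
    → {pkg_at(p3,depot), truck_at(t3,depot)}

== RESULT ==
["pkg_at(p3,depot)", "truck_at(t3,depot)"]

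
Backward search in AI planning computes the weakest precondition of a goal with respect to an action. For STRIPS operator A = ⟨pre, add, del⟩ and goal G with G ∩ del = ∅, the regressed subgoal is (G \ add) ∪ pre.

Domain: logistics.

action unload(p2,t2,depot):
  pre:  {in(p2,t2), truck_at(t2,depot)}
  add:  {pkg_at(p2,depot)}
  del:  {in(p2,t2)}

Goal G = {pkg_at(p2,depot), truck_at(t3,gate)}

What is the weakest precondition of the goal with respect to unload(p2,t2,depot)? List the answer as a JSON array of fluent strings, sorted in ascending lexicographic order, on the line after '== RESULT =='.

Regress:
  G ∩ del = {}  (empty — regression defined)
  G \ add = {pkg_at(p2,depot), truck_at(t3,gate)} \ {pkg_at(p2,depot)} = {truck_at(t3,gate)}
  ∪ pre   = {truck_at(t3,gate)} ∪ {in(p2,t2), truck_at(t2,depot)}
          = {in(p2,t2), truck_at(t2,depot), truck_at(t3,gate)}

== RESULT ==
["in(p2,t2)", "truck_at(t2,depot)", "truck_at(t3,gate)"]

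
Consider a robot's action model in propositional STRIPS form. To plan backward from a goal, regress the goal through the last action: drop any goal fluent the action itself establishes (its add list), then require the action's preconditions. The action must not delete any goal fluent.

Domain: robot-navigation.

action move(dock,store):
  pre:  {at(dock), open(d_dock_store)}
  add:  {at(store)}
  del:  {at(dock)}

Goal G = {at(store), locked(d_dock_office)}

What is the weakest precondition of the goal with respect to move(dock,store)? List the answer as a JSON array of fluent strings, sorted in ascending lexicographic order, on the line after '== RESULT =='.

Regress:
  G ∩ del = {}  (empty — regression defined)
  G \ add = {at(store), locked(d_dock_office)} \ {at(store)} = {locked(d_dock_office)}
  ∪ pre   = {locked(d_dock_office)} ∪ {at(dock), open(d_dock_store)}
          = {at(dock), locked(d_dock_office), open(d_dock_store)}

== RESULT ==
["at(dock)", "locked(d_dock_office)", "open(d_dock_store)"]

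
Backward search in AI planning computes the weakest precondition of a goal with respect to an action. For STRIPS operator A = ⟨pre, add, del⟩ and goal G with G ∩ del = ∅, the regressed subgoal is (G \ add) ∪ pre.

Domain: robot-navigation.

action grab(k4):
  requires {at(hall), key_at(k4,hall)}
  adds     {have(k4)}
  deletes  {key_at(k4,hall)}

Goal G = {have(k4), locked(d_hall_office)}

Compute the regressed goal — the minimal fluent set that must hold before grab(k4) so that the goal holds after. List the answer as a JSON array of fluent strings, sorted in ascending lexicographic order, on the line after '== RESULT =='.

Compute (G \ add) ∪ pre:
  G ∩ del = {}  (empty — regression defined)
  G \ add = {have(k4), locked(d_hall_office)} \ {have(k4)} = {locked(d_hall_office)}
  ∪ pre   = {locked(d_hall_office)} ∪ {at(hall), key_at(k4,hall)}
          = {at(hall), key_at(k4,hall), locked(d_hall_office)}

== RESULT ==
["at(hall)", "key_at(k4,hall)", "locked(d_hall_office)"]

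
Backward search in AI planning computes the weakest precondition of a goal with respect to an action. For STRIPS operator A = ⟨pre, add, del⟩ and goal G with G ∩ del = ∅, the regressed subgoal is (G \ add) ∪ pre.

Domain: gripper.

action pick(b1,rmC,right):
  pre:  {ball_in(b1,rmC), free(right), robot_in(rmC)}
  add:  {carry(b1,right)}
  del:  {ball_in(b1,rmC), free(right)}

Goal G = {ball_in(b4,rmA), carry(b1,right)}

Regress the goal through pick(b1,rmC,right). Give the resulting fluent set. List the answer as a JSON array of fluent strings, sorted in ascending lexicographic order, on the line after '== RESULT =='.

Regress:
  G ∩ del = {}  (empty — regression defined)
  G \ add = {ball_in(b4,rmA), carry(b1,right)} \ {carry(b1,right)} = {ball_in(b4,rmA)}
  ∪ pre   = {ball_in(b4,rmA)} ∪ {ball_in(b1,rmC), free(right), robot_in(rmC)}
          = {ball_in(b1,rmC), ball_in(b4,rmA), free(right), robot_in(rmC)}

== RESULT ==
["ball_in(b1,rmC)", "ball_in(b4,rmA)", "free(right)", "robot_in(rmC)"]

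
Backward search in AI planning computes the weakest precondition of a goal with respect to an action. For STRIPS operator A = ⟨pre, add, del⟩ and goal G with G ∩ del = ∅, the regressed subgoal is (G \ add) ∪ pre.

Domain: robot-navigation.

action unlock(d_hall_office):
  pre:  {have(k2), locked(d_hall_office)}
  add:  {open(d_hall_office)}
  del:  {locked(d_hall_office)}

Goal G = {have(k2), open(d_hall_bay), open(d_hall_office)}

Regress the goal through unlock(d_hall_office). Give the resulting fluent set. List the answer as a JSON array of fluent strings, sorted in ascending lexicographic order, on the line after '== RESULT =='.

Compute (G \ add) ∪ pre:
  G ∩ del = {}  (empty — regression defined)
  G \ add = {have(k2), open(d_hall_bay), open(d_hall_office)} \ {open(d_hall_office)} = {have(k2), open(d_hall_bay)}
  ∪ pre   = {have(k2), open(d_hall_bay)} ∪ {have(k2), locked(d_hall_office)}
          = {have(k2), locked(d_hall_office), open(d_hall_bay)}

== RESULT ==
["have(k2)", "locked(d_hall_office)", "open(d_hall_bay)"]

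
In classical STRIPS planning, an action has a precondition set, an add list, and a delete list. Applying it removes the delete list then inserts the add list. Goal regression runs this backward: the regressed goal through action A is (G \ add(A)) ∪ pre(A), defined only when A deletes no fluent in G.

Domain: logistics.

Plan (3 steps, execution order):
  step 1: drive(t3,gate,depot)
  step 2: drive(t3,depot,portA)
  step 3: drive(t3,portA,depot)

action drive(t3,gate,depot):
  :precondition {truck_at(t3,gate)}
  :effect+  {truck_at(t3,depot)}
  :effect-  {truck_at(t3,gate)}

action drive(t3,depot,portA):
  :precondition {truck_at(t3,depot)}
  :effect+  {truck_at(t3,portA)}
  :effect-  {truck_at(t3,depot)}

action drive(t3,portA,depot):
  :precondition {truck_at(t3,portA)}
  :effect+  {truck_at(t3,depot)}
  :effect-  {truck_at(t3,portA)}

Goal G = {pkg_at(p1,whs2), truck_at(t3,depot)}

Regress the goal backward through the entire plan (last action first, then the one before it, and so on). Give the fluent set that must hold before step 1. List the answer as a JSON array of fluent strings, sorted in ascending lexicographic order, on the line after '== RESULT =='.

Work backward from the goal:
  through step 3 (drive(t3,portA,depot)): drop {truck_at(t3,depot)}, keep {pkg_at(p1,whs2)}, require {truck_at(t3,portA)}
    → {pkg_at(p1,whs2), truck_at(t3,portA)}
  through step 2 (drive(t3,depot,portA)): drop {truck_at(t3,portA)}, keep {pkg_at(p1,whs2)}, require {truck_at(t3,depot)}
    → {pkg_at(p1,whs2), truck_at(t3,depot)}
  through step 1 (drive(t3,gate,depot)): drop {truck_at(t3,depot)}, keep {pkg_at(p1,whs2)}, require {truck_at(t3,gate)}
    → {pkg_at(p1,whs2), truck_at(t3,gate)}

== RESULT ==
["pkg_at(p1,whs2)", "truck_at(t3,gate)"]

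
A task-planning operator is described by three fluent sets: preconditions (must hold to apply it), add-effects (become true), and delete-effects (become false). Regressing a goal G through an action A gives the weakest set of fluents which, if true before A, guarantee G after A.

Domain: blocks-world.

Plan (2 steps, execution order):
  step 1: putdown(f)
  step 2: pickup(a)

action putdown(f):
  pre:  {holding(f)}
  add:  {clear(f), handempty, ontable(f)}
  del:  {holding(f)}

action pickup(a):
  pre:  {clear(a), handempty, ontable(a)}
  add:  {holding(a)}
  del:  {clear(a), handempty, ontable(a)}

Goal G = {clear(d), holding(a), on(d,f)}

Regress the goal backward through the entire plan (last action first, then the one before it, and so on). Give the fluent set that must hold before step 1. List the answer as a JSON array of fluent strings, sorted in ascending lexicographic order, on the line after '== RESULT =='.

Work backward from the goal:
  through step 2 (pickup(a)): drop {holding(a)}, keep {clear(d), on(d,f)}, require {clear(a), handempty, ontable(a)}
    → {clear(a), clear(d), handempty, on(d,f), ontable(a)}
  through step 1 (putdown(f)): drop {handempty}, keep {clear(a), clear(d), on(d,f), ontable(a)}, require {holding(f)}
    → {clear(a), clear(d), holding(f), on(d,f), ontable(a)}

== RESULT ==
["clear(a)", "clear(d)", "holding(f)", "on(d,f)", "ontable(a)"]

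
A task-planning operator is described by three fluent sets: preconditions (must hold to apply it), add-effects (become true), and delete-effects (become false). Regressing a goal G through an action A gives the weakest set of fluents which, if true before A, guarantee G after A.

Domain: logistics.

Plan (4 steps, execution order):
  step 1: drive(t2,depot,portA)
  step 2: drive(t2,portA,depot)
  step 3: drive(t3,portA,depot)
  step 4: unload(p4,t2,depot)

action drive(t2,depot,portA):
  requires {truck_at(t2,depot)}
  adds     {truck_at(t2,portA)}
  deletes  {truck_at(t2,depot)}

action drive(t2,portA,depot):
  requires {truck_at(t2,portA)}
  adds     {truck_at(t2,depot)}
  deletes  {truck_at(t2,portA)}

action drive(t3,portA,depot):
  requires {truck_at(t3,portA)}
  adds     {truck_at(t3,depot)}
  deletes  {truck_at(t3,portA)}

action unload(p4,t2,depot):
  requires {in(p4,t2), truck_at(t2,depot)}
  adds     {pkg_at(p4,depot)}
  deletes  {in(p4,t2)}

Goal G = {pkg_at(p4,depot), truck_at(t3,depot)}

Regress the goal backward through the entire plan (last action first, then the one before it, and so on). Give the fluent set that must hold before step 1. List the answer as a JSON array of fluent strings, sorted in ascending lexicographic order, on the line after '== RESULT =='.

Regress step by step:
  through step 4 (unload(p4,t2,depot)): drop {pkg_at(p4,depot)}, keep {truck_at(t3,depot)}, require {in(p4,t2), truck_at(t2,depot)}
    → {in(p4,t2), truck_at(t2,depot), truck_at(t3,depot)}
  through step 3 (drive(t3,portA,depot)): drop {truck_at(t3,depot)}, keep {in(p4,t2), truck_at(t2,depot)}, require {truck_at(t3,portA)}
    → {in(p4,t2), truck_at(t2,depot), truck_at(t3,portA)}
  through step 2 (drive(t2,portA,depot)): drop {truck_at(t2,depot)}, keep {in(p4,t2), truck_at(t3,portA)}, require {truck_at(t2,portA)}
    → {in(p4,t2), truck_at(t2,portA), truck_at(t3,portA)}
  through step 1 (drive(t2,depot,portA)): drop {truck_at(t2,portA)}, keep {in(p4,t2), truck_at(t3,portA)}, require {truck_at(t2,depot)}
    → {in(p4,t2), truck_at(t2,depot), truck_at(t3,portA)}

== RESULT ==
["in(p4,t2)", "truck_at(t2,depot)", "truck_at(t3,portA)"]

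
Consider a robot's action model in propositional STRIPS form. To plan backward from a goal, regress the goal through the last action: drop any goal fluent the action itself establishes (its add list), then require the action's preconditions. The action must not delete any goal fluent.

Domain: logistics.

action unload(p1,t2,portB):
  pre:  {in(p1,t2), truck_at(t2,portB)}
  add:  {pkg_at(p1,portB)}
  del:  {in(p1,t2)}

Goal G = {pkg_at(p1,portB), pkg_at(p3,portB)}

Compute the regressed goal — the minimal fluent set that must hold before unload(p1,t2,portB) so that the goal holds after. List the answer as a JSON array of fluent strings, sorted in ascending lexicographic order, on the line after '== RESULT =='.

Compute (G \ add) ∪ pre:
  G ∩ del = {}  (empty — regression defined)
  G \ add = {pkg_at(p1,portB), pkg_at(p3,portB)} \ {pkg_at(p1,portB)} = {pkg_at(p3,portB)}
  ∪ pre   = {pkg_at(p3,portB)} ∪ {in(p1,t2), truck_at(t2,portB)}
          = {in(p1,t2), pkg_at(p3,portB), truck_at(t2,portB)}

== RESULT ==
["in(p1,t2)", "pkg_at(p3,portB)", "truck_at(t2,portB)"]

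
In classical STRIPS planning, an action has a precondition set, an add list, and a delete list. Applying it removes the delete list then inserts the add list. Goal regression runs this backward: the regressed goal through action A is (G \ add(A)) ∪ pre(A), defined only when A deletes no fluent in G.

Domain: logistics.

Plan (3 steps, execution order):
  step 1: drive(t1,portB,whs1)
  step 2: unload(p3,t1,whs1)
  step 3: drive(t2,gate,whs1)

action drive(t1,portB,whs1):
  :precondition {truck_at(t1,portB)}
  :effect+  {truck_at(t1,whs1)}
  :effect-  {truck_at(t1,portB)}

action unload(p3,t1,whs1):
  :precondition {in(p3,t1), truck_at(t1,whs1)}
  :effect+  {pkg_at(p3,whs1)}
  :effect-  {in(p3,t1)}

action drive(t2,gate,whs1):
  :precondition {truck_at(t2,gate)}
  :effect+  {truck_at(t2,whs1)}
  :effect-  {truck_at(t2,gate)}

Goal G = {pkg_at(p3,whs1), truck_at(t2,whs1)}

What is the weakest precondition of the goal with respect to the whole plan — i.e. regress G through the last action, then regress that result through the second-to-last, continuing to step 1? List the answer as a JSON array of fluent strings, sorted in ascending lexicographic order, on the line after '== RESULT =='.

Regress step by step:
  through step 3 (drive(t2,gate,whs1)): drop {truck_at(t2,whs1)}, keep {pkg_at(p3,whs1)}, require {truck_at(t2,gate)}
    → {pkg_at(p3,whs1), truck_at(t2,gate)}
  through step 2 (unload(p3,t1,whs1)): drop {pkg_at(p3,whs1)}, keep {truck_at(t2,gate)}, require {in(p3,t1), truck_at(t1,whs1)}
    → {in(p3,t1), truck_at(t1,whs1), truck_at(t2,gate)}
  through step 1 (drive(t1,portB,whs1)): drop {truck_at(t1,whs1)}, keep {in(p3,t1), truck_at(t2,gate)}, require {truck_at(t1,portB)}
    → {in(p3,t1), truck_at(t1,portB), truck_at(t2,gate)}

== RESULT ==
["in(p3,t1)", "truck_at(t1,portB)", "truck_at(t2,gate)"]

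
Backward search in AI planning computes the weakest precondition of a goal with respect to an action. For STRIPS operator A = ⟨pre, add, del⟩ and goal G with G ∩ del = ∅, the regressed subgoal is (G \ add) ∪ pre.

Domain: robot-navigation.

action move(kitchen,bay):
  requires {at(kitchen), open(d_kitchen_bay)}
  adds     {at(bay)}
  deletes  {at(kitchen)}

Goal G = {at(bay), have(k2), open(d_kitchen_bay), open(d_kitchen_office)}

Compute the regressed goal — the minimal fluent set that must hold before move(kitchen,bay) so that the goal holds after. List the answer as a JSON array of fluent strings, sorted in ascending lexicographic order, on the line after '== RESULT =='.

Regress:
  G ∩ del = {}  (empty — regression defined)
  G \ add = {at(bay), have(k2), open(d_kitchen_bay), open(d_kitchen_office)} \ {at(bay)} = {have(k2), open(d_kitchen_bay), open(d_kitchen_office)}
  ∪ pre   = {have(k2), open(d_kitchen_bay), open(d_kitchen_office)} ∪ {at(kitchen), open(d_kitchen_bay)}
          = {at(kitchen), have(k2), open(d_kitchen_bay), open(d_kitchen_office)}

== RESULT ==
["at(kitchen)", "have(k2)", "open(d_kitchen_bay)", "open(d_kitchen_office)"]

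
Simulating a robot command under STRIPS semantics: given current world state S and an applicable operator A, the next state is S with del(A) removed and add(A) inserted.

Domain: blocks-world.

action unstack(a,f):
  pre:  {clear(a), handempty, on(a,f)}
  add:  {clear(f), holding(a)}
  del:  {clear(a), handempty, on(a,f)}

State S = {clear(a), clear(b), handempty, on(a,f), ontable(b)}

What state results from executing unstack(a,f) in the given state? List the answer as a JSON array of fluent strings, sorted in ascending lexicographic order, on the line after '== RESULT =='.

Compute (S \ del) ∪ add:
  pre ⊆ S: {clear(a), handempty, on(a,f)} ⊆ S  — applicable
  S \ del = {clear(b), ontable(b)}
  ∪ add   = {clear(b), clear(f), holding(a), ontable(b)}

== RESULT ==
["clear(b)", "clear(f)", "holding(a)", "ontable(b)"]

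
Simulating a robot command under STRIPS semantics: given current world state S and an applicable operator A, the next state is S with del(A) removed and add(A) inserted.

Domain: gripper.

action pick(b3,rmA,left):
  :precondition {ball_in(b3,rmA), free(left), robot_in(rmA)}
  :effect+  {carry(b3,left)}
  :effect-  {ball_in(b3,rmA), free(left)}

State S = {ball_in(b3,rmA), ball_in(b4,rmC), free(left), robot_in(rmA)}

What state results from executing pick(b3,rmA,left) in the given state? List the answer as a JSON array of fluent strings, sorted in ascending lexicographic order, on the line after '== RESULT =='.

Progress:
  pre ⊆ S: {ball_in(b3,rmA), free(left), robot_in(rmA)} ⊆ S  — applicable
  S \ del = {ball_in(b4,rmC), robot_in(rmA)}
  ∪ add   = {ball_in(b4,rmC), carry(b3,left), robot_in(rmA)}

== RESULT ==
["ball_in(b4,rmC)", "carry(b3,left)", "robot_in(rmA)"]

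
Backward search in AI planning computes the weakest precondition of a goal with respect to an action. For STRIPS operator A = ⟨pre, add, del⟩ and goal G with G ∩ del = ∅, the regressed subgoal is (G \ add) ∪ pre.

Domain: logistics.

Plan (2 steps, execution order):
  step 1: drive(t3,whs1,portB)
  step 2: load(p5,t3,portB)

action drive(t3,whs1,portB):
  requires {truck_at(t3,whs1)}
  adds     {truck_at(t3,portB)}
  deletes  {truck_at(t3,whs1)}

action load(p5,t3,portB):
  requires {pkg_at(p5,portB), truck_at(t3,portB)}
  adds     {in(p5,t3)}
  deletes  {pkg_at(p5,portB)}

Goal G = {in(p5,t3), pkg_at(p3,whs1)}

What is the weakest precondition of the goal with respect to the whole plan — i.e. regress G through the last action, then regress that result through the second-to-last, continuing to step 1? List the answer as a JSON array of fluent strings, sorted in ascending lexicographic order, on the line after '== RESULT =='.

Work backward from the goal:
  through step 2 (load(p5,t3,portB)): drop {in(p5,t3)}, keep {pkg_at(p3,whs1)}, require {pkg_at(p5,portB), truck_at(t3,portB)}
    → {pkg_at(p3,whs1), pkg_at(p5,portB), truck_at(t3,portB)}
  through step 1 (drive(t3,whs1,portB)): drop {truck_at(t3,portB)}, keep {pkg_at(p3,whs1), pkg_at(p5,portB)}, require {truck_at(t3,whs1)}
    → {pkg_at(p3,whs1), pkg_at(p5,portB), truck_at(t3,whs1)}

== RESULT ==
["pkg_at(p3,whs1)", "pkg_at(p5,portB)", "truck_at(t3,whs1)"]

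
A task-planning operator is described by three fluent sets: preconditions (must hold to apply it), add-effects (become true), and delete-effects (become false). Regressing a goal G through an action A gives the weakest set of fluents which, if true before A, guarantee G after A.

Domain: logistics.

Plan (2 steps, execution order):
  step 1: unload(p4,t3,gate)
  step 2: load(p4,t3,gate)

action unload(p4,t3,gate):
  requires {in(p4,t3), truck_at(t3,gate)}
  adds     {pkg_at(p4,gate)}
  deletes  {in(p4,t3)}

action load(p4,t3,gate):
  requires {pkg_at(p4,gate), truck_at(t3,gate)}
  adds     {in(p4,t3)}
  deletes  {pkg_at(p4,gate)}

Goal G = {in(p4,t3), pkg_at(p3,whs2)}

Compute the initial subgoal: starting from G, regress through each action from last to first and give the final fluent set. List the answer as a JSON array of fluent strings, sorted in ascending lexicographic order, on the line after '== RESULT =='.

Work backward from the goal:
  through step 2 (load(p4,t3,gate)): drop {in(p4,t3)}, keep {pkg_at(p3,whs2)}, require {pkg_at(p4,gate), truck_at(t3,gate)}
    → {pkg_at(p3,whs2), pkg_at(p4,gate), truck_at(t3,gate)}
  through step 1 (unload(p4,t3,gate)): drop {pkg_at(p4,gate)}, keep {pkg_at(p3,whs2), truck_at(t3,gate)}, require {in(p4,t3), truck_at(t3,gate)}
    → {in(p4,t3), pkg_at(p3,whs2), truck_at(t3,gate)}

== RESULT ==
["in(p4,t3)", "pkg_at(p3,whs2)", "truck_at(t3,gate)"]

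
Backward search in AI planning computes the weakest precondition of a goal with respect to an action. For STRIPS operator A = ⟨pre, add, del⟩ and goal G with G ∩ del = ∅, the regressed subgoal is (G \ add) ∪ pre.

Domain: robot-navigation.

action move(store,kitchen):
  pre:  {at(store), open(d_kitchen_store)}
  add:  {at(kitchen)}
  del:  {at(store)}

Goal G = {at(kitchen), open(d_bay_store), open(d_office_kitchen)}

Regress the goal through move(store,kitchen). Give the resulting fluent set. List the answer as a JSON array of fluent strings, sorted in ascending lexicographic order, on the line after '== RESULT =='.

Regress:
  G ∩ del = {}  (empty — regression defined)
  G \ add = {at(kitchen), open(d_bay_store), open(d_office_kitchen)} \ {at(kitchen)} = {open(d_bay_store), open(d_office_kitchen)}
  ∪ pre   = {open(d_bay_store), open(d_office_kitchen)} ∪ {at(store), open(d_kitchen_store)}
          = {at(store), open(d_bay_store), open(d_kitchen_store), open(d_office_kitchen)}

== RESULT ==
["at(store)", "open(d_bay_store)", "open(d_kitchen_store)", "open(d_office_kitchen)"]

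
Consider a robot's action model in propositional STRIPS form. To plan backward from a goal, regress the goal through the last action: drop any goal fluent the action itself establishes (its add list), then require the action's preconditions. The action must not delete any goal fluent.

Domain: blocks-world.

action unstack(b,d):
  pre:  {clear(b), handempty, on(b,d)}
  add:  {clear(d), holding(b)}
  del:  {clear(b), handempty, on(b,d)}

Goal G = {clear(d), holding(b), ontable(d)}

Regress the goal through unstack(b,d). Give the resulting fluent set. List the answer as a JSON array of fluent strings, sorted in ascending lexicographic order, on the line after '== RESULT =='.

Compute (G \ add) ∪ pre:
  G ∩ del = {}  (empty — regression defined)
  G \ add = {clear(d), holding(b), ontable(d)} \ {clear(d), holding(b)} = {ontable(d)}
  ∪ pre   = {ontable(d)} ∪ {clear(b), handempty, on(b,d)}
          = {clear(b), handempty, on(b,d), ontable(d)}

== RESULT ==
["clear(b)", "handempty", "on(b,d)", "ontable(d)"]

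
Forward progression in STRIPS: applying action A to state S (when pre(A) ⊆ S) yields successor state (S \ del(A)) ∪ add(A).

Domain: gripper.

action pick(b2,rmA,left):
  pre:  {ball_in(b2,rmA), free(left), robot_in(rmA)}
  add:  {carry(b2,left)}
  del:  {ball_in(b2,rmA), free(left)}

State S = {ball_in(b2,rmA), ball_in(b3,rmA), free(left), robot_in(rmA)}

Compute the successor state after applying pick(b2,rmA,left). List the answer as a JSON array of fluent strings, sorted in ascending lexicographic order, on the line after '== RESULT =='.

Compute (S \ del) ∪ add:
  pre ⊆ S: {ball_in(b2,rmA), free(left), robot_in(rmA)} ⊆ S  — applicable
  S \ del = {ball_in(b3,rmA), robot_in(rmA)}
  ∪ add   = {ball_in(b3,rmA), carry(b2,left), robot_in(rmA)}

== RESULT ==
["ball_in(b3,rmA)", "carry(b2,left)", "robot_in(rmA)"]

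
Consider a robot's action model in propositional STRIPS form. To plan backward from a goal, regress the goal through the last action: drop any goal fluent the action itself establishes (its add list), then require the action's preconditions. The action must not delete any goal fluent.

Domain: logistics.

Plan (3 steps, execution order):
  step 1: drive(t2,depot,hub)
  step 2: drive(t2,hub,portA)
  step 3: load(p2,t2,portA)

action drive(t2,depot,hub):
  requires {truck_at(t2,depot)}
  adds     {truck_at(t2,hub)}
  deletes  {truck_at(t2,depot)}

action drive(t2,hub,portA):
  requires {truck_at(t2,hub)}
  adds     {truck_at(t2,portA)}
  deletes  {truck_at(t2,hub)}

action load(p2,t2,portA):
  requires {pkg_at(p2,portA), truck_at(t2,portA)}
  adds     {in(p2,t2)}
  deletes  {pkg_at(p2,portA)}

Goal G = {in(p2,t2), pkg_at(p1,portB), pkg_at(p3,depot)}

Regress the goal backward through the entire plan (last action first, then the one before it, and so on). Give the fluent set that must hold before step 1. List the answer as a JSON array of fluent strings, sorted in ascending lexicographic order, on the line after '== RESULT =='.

Work backward from the goal:
  through step 3 (load(p2,t2,portA)): drop {in(p2,t2)}, keep {pkg_at(p1,portB), pkg_at(p3,depot)}, require {pkg_at(p2,portA), truck_at(t2,portA)}
    → {pkg_at(p1,portB), pkg_at(p2,portA), pkg_at(p3,depot), truck_at(t2,portA)}
  through step 2 (drive(t2,hub,portA)): drop {truck_at(t2,portA)}, keep {pkg_at(p1,portB), pkg_at(p2,portA), pkg_at(p3,depot)}, require {truck_at(t2,hub)}
    → {pkg_at(p1,portB), pkg_at(p2,portA), pkg_at(p3,depot), truck_at(t2,hub)}
  through step 1 (drive(t2,depot,hub)): drop {truck_at(t2,hub)}, keep {pkg_at(p1,portB), pkg_at(p2,portA), pkg_at(p3,depot)}, require {truck_at(t2,depot)}
    → {pkg_at(p1,portB), pkg_at(p2,portA), pkg_at(p3,depot), truck_at(t2,depot)}

== RESULT ==
["pkg_at(p1,portB)", "pkg_at(p2,portA)", "pkg_at(p3,depot)", "truck_at(t2,depot)"]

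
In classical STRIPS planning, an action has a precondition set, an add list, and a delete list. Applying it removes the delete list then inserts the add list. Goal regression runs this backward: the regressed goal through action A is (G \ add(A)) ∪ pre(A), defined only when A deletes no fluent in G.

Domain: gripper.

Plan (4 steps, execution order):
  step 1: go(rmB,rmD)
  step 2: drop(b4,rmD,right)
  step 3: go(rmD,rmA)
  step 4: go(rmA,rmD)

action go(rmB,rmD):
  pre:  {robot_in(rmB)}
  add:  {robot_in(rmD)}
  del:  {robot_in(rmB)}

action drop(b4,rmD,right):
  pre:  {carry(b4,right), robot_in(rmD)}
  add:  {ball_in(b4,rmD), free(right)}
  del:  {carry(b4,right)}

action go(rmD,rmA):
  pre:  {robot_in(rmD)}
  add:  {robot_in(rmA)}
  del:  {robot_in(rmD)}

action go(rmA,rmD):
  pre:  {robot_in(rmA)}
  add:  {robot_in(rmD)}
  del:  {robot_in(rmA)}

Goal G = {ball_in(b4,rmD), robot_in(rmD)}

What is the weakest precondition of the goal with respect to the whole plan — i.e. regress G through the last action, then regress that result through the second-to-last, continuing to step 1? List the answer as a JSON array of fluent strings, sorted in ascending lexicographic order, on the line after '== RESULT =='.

Regress step by step:
  through step 4 (go(rmA,rmD)): drop {robot_in(rmD)}, keep {ball_in(b4,rmD)}, require {robot_in(rmA)}
    → {ball_in(b4,rmD), robot_in(rmA)}
  through step 3 (go(rmD,rmA)): drop {robot_in(rmA)}, keep {ball_in(b4,rmD)}, require {robot_in(rmD)}
    → {ball_in(b4,rmD), robot_in(rmD)}
  through step 2 (drop(b4,rmD,right)): drop {ball_in(b4,rmD)}, keep {robot_in(rmD)}, require {carry(b4,right), robot_in(rmD)}
    → {carry(b4,right), robot_in(rmD)}
  through step 1 (go(rmB,rmD)): drop {robot_in(rmD)}, keep {carry(b4,right)}, require {robot_in(rmB)}
    → {carry(b4,right), robot_in(rmB)}

== RESULT ==
["carry(b4,right)", "robot_in(rmB)"]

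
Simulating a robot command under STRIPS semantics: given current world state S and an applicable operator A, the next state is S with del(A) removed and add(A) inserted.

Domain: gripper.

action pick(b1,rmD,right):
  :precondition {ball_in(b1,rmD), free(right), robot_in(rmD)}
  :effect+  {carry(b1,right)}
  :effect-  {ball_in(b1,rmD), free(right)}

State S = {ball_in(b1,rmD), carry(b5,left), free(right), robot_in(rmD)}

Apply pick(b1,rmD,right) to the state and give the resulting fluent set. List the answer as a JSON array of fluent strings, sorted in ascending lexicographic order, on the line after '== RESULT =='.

Compute (S \ del) ∪ add:
  pre ⊆ S: {ball_in(b1,rmD), free(right), robot_in(rmD)} ⊆ S  — applicable
  S \ del = {carry(b5,left), robot_in(rmD)}
  ∪ add   = {carry(b1,right), carry(b5,left), robot_in(rmD)}

== RESULT ==
["carry(b1,right)", "carry(b5,left)", "robot_in(rmD)"]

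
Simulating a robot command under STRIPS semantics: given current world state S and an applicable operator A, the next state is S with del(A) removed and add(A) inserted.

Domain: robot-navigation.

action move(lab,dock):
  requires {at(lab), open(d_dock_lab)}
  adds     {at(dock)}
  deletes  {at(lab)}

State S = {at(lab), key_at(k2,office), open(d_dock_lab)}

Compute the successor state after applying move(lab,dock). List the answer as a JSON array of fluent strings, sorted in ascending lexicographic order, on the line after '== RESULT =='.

Progress:
  pre ⊆ S: {at(lab), open(d_dock_lab)} ⊆ S  — applicable
  S \ del = {key_at(k2,office), open(d_dock_lab)}
  ∪ add   = {at(dock), key_at(k2,office), open(d_dock_lab)}

== RESULT ==
["at(dock)", "key_at(k2,office)", "open(d_dock_lab)"]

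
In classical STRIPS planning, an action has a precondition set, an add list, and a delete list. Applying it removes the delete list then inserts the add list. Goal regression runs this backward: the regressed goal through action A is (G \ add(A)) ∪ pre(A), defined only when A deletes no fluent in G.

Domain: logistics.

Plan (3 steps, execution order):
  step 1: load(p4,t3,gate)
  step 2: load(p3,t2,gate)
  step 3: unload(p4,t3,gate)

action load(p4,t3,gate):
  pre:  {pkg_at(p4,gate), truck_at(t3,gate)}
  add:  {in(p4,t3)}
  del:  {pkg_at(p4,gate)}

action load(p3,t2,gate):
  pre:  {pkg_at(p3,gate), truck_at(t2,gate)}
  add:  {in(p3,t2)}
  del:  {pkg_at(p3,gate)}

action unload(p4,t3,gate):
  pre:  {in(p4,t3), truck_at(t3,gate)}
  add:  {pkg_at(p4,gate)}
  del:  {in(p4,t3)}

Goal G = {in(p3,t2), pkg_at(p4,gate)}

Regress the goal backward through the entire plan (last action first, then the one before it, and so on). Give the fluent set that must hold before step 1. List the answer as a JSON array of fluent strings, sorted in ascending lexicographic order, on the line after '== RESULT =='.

Regress step by step:
  through step 3 (unload(p4,t3,gate)): drop {pkg_at(p4,gate)}, keep {in(p3,t2)}, require {in(p4,t3), truck_at(t3,gate)}
    → {in(p3,t2), in(p4,t3), truck_at(t3,gate)}
  through step 2 (load(p3,t2,gate)): drop {in(p3,t2)}, keep {in(p4,t3), truck_at(t3,gate)}, require {pkg_at(p3,gate), truck_at(t2,gate)}
    → {in(p4,t3), pkg_at(p3,gate), truck_at(t2,gate), truck_at(t3,gate)}
  through step 1 (load(p4,t3,gate)): drop {in(p4,t3)}, keep {pkg_at(p3,gate), truck_at(t2,gate), truck_at(t3,gate)}, require {pkg_at(p4,gate), truck_at(t3,gate)}
    → {pkg_at(p3,gate), pkg_at(p4,gate), truck_at(t2,gate), truck_at(t3,gate)}

== RESULT ==
["pkg_at(p3,gate)", "pkg_at(p4,gate)", "truck_at(t2,gate)", "truck_at(t3,gate)"]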